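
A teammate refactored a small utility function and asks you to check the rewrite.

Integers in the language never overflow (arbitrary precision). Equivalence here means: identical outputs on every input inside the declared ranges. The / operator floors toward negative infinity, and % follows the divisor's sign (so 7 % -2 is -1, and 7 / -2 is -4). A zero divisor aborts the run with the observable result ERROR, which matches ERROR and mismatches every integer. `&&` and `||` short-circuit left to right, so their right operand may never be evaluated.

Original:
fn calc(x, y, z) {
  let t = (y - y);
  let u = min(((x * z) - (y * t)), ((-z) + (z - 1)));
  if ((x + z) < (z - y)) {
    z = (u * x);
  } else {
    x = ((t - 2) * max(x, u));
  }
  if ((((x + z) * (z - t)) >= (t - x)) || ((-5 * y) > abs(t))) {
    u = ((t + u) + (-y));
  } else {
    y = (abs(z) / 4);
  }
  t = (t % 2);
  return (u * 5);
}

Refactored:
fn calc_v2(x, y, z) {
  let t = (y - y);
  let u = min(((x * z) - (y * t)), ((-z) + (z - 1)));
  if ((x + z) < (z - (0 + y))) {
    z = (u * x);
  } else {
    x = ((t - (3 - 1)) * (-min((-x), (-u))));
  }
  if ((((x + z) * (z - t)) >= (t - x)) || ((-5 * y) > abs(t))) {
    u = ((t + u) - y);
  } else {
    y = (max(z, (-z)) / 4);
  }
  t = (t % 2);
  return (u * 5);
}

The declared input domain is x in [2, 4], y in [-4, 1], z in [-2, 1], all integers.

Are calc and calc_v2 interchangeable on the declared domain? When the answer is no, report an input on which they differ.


The two are interchangeable: arithmetic usage differs, constant usage differs, min/max/abs usage differs, and every declared input agrees.
Spot check at x=4, y=-4, z=-2 — calc: t becomes 0; next u becomes -8; next ((x + z) < (z - y)) evaluates to false; next x becomes -8; next ((((x + z) * (z - t)) >= (t - x)) || ((-5 * y) > abs(t))) evaluates to true; next u becomes -4; next t becomes 0; next final value -20. calc_v2: t becomes 0; next u becomes -8; next ((x + z) < (z - (0 + y))) evaluates to false; next x becomes -8; next ((((x + z) * (z - t)) >= (t - x)) || ((-5 * y) > abs(t))) evaluates to true; next u becomes -4; next t becomes 0; next final value -20. Both give -20.
Checked all 72 inputs in the declared domain: the outputs agree on every one.
verdict: equivalent


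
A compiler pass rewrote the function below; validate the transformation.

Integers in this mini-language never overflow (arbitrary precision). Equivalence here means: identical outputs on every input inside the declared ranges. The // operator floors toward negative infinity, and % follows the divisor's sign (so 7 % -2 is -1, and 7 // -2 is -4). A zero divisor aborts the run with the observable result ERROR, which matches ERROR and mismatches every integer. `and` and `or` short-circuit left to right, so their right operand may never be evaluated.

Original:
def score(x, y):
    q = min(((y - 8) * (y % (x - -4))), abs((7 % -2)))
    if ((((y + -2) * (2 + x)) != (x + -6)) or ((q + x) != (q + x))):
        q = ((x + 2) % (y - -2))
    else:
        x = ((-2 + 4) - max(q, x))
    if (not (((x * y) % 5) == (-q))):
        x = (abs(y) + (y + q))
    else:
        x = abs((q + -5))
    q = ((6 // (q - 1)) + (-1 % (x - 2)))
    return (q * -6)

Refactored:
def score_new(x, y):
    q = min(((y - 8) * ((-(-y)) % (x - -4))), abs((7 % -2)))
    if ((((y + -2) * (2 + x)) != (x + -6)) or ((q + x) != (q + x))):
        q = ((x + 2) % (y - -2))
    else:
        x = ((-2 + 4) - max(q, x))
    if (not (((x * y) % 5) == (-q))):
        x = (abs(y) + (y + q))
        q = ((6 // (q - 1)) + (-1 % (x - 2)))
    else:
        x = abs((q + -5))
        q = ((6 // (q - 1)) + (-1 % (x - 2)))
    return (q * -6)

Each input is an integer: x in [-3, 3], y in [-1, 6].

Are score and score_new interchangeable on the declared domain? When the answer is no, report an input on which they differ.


This is a faithful refactor — statement counts differ, and constant usage differs, and arithmetic usage differs, but the computed results match everywhere.
One worked example (x=-1, y=1) — score: q = -7; ((((y + -2) * (2 + x)) != (x + -6)) or ((q + x) != (q + x))) -> true; q = 1; (not (((x * y) % 5) == (-q))) -> true; x = 3; division by zero -> ERROR; score_new: q = -7; ((((y + -2) * (2 + x)) != (x + -6)) or ((q + x) != (q + x))) -> true; q = 1; (not (((x * y) % 5) == (-q))) -> true; x = 3; division by zero -> ERROR; agreement on ERROR.
Sweeping the whole domain (56 inputs) finds no disagreement.
verdict: equivalent


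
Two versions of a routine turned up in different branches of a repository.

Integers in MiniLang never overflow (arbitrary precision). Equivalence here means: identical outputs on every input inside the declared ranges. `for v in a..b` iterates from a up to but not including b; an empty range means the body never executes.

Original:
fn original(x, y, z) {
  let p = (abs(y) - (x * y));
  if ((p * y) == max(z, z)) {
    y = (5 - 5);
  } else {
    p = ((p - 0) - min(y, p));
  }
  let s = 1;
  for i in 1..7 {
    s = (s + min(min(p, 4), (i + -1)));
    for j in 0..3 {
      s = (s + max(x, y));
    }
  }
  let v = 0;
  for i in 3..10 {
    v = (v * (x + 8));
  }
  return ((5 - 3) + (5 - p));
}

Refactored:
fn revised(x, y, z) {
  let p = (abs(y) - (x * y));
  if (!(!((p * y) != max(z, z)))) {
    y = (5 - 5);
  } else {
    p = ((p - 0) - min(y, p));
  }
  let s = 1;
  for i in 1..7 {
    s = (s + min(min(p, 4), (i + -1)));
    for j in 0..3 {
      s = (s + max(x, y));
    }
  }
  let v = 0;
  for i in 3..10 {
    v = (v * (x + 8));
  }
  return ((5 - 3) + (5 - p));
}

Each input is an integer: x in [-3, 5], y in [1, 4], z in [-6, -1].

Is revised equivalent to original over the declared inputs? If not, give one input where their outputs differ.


Consider the input x=-3, y=1, z=-6.
original: p=4, then ((p * y) == max(z, z)) is false, then p=3, then s=1, then (i=1), then s=1, then (j=0), then s=2, then (j=1), then s=3, then (j=2), then s=4, then (i=2), then s=5, then (j=0), then s=6, then (j=1), then s=7, then (j=2), then s=8, then (i=3), then s=10, then (j=0), then s=11, then (j=1), then s=12, then (j=2), then s=13, then (i=4), then s=16, then (j=0), then s=17, then (j=1), then s=18, then (j=2), then s=19, then (i=5), then s=22, then (j=0), then s=23, then (j=1), then s=24, then (j=2), then s=25, then (i=6), then s=28, then (j=0), then s=29, then (j=1), then s=30, then (j=2), then s=31, then v=0, then (i=3), then v=0, then (i=4), then v=0, then (i=5), then v=0, then (i=6), then v=0, then (i=7), then v=0, then (i=8), then v=0, then (i=9), then v=0, then returns 4
revised: p=4, then (!(!((p * y) != max(z, z)))) is true, then y=0, then s=1, then (i=1), then s=1, then (j=0), then s=1, then (j=1), then s=1, then (j=2), then s=1, then (i=2), then s=2, then (j=0), then s=2, then (j=1), then s=2, then (j=2), then s=2, then (i=3), then s=4, then (j=0), then s=4, then (j=1), then s=4, then (j=2), then s=4, then (i=4), then s=7, then (j=0), then s=7, then (j=1), then s=7, then (j=2), then s=7, then (i=5), then s=11, then (j=0), then s=11, then (j=1), then s=11, then (j=2), then s=11, then (i=6), then s=15, then (j=0), then s=15, then (j=1), then s=15, then (j=2), then s=15, then v=0, then (i=3), then v=0, then (i=4), then v=0, then (i=5), then v=0, then (i=6), then v=0, then (i=7), then v=0, then (i=8), then v=0, then (i=9), then v=0, then returns 3
4 and 3 differ, so these are not the same function on this domain.
verdict: not equivalent; witness: x=-3, y=1, z=-6


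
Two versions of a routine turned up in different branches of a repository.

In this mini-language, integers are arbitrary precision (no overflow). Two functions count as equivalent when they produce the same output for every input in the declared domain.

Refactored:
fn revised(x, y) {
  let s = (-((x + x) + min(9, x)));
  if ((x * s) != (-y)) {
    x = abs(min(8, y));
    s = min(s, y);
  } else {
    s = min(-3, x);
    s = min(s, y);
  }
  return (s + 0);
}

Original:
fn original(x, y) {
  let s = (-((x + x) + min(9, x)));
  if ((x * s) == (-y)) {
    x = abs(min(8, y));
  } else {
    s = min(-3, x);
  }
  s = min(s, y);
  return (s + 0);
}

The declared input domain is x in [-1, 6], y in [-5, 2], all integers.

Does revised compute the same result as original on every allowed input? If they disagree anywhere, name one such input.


These are not equivalent — on x=-1, y=-2 the outputs split (-3 vs -2).
original: s becomes 3; next ((x * s) == (-y)) evaluates to false; next s becomes -3; next s becomes -3; next final value -3
revised: s becomes 3; next ((x * s) != (-y)) evaluates to true; next x becomes 2; next s becomes -2; next final value -2
verdict: not equivalent; witness: x=-1, y=-2


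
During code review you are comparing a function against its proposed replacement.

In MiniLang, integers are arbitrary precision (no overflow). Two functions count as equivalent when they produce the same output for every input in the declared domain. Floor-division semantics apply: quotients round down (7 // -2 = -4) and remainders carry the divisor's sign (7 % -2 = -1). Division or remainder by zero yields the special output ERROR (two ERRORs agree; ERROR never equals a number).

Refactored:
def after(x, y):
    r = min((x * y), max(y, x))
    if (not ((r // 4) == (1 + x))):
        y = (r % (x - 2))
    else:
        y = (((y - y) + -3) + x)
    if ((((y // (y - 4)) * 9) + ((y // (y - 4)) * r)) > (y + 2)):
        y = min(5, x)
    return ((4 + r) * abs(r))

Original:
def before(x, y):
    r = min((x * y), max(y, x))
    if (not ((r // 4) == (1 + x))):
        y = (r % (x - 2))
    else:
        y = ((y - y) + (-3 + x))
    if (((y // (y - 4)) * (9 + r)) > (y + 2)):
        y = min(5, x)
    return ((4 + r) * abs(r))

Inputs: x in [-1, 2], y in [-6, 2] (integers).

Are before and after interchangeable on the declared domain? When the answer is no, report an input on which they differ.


Behavior is preserved: although constant usage differs, plus arithmetic usage differs, the outputs never diverge.
Spot check at x=1, y=-6 — before: r=-6, then (not ((r // 4) == (1 + x))) is true, then y=0, then (((y // (y - 4)) * (9 + r)) > (y + 2)) is false, then returns -12. after: r=-6, then (not ((r // 4) == (1 + x))) is true, then y=0, then ((((y // (y - 4)) * 9) + ((y // (y - 4)) * r)) > (y + 2)) is false, then returns -12. Both give -12.
Across all 36 domain points the two functions coincide.
verdict: equivalent


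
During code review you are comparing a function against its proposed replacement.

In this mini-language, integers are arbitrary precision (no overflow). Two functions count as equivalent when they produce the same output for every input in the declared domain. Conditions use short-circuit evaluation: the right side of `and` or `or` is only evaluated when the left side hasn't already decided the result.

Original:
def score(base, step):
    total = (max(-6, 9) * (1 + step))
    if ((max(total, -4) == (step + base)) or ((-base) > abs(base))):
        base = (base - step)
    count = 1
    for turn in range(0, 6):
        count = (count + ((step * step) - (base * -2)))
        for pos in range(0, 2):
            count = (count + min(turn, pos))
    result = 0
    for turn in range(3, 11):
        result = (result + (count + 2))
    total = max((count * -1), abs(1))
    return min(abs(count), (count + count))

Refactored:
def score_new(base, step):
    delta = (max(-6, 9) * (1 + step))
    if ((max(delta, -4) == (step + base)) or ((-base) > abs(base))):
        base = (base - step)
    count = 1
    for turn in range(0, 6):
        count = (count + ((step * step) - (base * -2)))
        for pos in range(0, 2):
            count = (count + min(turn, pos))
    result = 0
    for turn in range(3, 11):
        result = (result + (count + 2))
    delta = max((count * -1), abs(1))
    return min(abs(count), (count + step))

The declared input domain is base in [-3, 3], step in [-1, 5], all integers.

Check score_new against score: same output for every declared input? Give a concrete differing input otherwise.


Consider the input base=-3, step=-1.
score: total := 0 | ((max(total, -4) == (step + base)) or ((-base) > abs(base))): false | count := 1 | iter turn=0: | count := -4 | iter pos=0: | count := -4 | iter pos=1: | count := -4 | iter turn=1: | count := -9 | iter pos=0: | count := -9 | iter pos=1: | count := -8 | iter turn=2: | count := -13 | iter pos=0: | count := -13 | iter pos=1: | count := -12 | iter turn=3: | count := -17 | iter pos=0: | count := -17 | iter pos=1: | count := -16 | iter turn=4: | count := -21 | iter pos=0: | count := -21 | iter pos=1: | count := -20 | iter turn=5: | count := -25 | iter pos=0: | count := -25 | iter pos=1: | count := -24 | result := 0 | iter turn=3: | result := -22 | iter turn=4: | result := -44 | iter turn=5: | result := -66 | iter turn=6: | result := -88 | iter turn=7: | result := -110 | iter turn=8: | result := -132 | iter turn=9: | result := -154 | iter turn=10: | result := -176 | total := 24 | result -48
score_new: delta := 0 | ((max(delta, -4) == (step + base)) or ((-base) > abs(base))): false | count := 1 | iter turn=0: | count := -4 | iter pos=0: | count := -4 | iter pos=1: | count := -4 | iter turn=1: | count := -9 | iter pos=0: | count := -9 | iter pos=1: | count := -8 | iter turn=2: | count := -13 | iter pos=0: | count := -13 | iter pos=1: | count := -12 | iter turn=3: | count := -17 | iter pos=0: | count := -17 | iter pos=1: | count := -16 | iter turn=4: | count := -21 | iter pos=0: | count := -21 | iter pos=1: | count := -20 | iter turn=5: | count := -25 | iter pos=0: | count := -25 | iter pos=1: | count := -24 | result := 0 | iter turn=3: | result := -22 | iter turn=4: | result := -44 | iter turn=5: | result := -66 | iter turn=6: | result := -88 | iter turn=7: | result := -110 | iter turn=8: | result := -132 | iter turn=9: | result := -154 | iter turn=10: | result := -176 | delta := 24 | result -25
-48 and -25 differ, so these are not the same function on this domain.
verdict: not equivalent; witness: base=-3, step=-1


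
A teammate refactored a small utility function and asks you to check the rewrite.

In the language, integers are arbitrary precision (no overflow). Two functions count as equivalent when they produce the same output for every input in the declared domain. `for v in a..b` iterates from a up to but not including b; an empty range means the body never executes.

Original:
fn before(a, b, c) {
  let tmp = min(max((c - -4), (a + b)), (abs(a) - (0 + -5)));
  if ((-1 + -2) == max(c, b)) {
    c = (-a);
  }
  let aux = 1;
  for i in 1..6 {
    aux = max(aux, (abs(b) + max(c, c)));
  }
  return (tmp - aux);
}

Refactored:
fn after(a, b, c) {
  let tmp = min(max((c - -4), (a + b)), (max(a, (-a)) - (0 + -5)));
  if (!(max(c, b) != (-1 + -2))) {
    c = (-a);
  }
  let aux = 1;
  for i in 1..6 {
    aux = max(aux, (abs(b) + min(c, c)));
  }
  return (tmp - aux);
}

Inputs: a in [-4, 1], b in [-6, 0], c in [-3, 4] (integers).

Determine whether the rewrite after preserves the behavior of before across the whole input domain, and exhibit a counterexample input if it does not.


Equivalent. The suspicious edit (`max(c, c)` became `min(c, c)`) never changes the result for any input inside the declared domain.
Across all 336 domain points the two functions coincide.
Spot check at a=1, b=0, c=-2 — before: tmp=2, then ((-1 + -2) == max(c, b)) is false, then aux=1, then (i=1), then aux=1, then (i=2), then aux=1, then (i=3), then aux=1, then (i=4), then aux=1, then (i=5), then aux=1, then returns 1. after: tmp=2, then (!(max(c, b) != (-1 + -2))) is false, then aux=1, then (i=1), then aux=1, then (i=2), then aux=1, then (i=3), then aux=1, then (i=4), then aux=1, then (i=5), then aux=1, then returns 1. Both give 1.
verdict: equivalent


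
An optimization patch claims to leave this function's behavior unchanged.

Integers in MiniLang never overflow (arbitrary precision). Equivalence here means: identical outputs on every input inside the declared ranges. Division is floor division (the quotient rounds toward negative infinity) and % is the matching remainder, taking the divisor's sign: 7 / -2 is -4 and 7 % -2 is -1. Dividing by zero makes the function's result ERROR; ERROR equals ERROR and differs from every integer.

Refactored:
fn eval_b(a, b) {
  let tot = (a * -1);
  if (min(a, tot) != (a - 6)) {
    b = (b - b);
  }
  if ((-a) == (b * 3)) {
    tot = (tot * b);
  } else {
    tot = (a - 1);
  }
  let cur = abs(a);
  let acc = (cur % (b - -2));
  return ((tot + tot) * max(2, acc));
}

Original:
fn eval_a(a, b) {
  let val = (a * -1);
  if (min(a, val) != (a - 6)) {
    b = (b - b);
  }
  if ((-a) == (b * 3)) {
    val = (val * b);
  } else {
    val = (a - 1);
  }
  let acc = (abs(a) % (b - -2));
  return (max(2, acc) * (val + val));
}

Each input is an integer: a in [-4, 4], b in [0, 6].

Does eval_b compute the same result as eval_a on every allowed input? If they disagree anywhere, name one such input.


Reading the diff, among the changes: local variable names differ; and statement counts differ.
One worked example (a=-2, b=3) — eval_a: val := 2 | (min(a, val) != (a - 6)): true | b := 0 | ((-a) == (b * 3)): false | val := -3 | acc := 0 | result -12; eval_b: tot := 2 | (min(a, tot) != (a - 6)): true | b := 0 | ((-a) == (b * 3)): false | tot := -3 | cur := 2 | acc := 0 | result -12; agreement on -12.
Across all 63 domain points the two functions coincide.
verdict: equivalent


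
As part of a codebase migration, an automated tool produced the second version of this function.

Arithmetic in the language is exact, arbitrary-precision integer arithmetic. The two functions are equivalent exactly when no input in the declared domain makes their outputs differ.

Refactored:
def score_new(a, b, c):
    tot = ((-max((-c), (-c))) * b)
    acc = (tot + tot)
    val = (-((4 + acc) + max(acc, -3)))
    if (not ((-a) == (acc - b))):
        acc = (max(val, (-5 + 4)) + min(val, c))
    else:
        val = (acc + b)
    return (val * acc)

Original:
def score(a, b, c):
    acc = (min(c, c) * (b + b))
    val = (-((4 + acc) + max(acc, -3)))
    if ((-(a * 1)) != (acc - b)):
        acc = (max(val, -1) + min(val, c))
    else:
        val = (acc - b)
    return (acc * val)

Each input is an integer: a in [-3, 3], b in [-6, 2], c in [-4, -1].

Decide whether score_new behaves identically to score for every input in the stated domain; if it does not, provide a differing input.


Take a=-3, b=-1, c=-1.
score: acc=2, then val=-8, then ((-(a * 1)) != (acc - b)) is false, then val=3, then returns 6
score_new: tot=1, then acc=2, then val=-8, then (not ((-a) == (acc - b))) is false, then val=1, then returns 2
6 vs 2 — the two versions disagree here.
verdict: not equivalent; witness: a=-3, b=-1, c=-1


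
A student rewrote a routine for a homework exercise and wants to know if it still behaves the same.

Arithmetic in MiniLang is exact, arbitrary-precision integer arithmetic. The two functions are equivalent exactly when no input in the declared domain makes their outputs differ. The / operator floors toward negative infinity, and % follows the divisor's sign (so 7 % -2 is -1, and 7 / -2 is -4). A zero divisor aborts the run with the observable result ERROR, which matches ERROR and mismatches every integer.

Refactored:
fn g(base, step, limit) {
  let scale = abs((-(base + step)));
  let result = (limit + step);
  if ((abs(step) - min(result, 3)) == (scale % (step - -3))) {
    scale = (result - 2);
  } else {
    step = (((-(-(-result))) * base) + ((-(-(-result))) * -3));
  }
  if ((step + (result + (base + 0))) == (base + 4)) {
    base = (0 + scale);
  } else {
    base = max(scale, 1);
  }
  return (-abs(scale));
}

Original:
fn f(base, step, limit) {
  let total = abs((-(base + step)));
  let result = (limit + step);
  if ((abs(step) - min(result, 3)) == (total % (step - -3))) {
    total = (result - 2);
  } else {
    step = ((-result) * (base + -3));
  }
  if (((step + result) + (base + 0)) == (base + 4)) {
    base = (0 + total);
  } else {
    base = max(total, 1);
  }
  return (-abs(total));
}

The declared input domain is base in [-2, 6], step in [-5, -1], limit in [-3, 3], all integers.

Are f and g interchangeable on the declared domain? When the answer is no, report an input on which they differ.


Side by side, the visible changes include: local variable names differ; and arithmetic usage differs.
One worked example (base=5, step=-2, limit=-3) — f: total becomes 3; next result becomes -5; next ((abs(step) - min(result, 3)) == (total % (step - -3))) evaluates to false; next step becomes 10; next (((step + result) + (base + 0)) == (base + 4)) evaluates to false; next base becomes 3; next final value -3; g: scale becomes 3; next result becomes -5; next ((abs(step) - min(result, 3)) == (scale % (step - -3))) evaluates to false; next step becomes 10; next ((step + (result + (base + 0))) == (base + 4)) evaluates to false; next base becomes 3; next final value -3; agreement on -3.
Sweeping the whole domain (315 inputs) finds no disagreement.
verdict: equivalent


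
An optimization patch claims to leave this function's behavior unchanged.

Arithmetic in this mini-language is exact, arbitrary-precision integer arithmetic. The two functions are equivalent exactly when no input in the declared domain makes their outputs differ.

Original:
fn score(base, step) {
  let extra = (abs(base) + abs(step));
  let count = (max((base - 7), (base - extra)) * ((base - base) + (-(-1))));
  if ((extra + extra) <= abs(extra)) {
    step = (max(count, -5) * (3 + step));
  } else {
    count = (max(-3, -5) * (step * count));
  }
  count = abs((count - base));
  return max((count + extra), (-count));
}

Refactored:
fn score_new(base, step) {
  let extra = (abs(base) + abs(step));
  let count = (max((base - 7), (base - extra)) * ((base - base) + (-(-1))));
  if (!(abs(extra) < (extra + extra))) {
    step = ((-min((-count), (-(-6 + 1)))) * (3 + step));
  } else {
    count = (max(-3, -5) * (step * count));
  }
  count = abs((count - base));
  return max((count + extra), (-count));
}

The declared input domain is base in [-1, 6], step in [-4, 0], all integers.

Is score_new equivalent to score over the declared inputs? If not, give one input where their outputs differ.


Behavior is preserved: although comparison usage differs, plus arithmetic usage differs, plus constant usage differs, plus min/max/abs usage differs, plus boolean connective usage differs, the outputs never diverge.
Tracing base=1, step=-3: score: extra=4, then count=-3, then ((extra + extra) <= abs(extra)) is false, then count=-27, then count=28, then returns 32 | score_new: extra=4, then count=-3, then (!(abs(extra) < (extra + extra))) is false, then count=-27, then count=28, then returns 32 — matching result 32.
An exhaustive pass over the 40 declared inputs shows identical outputs.
verdict: equivalent


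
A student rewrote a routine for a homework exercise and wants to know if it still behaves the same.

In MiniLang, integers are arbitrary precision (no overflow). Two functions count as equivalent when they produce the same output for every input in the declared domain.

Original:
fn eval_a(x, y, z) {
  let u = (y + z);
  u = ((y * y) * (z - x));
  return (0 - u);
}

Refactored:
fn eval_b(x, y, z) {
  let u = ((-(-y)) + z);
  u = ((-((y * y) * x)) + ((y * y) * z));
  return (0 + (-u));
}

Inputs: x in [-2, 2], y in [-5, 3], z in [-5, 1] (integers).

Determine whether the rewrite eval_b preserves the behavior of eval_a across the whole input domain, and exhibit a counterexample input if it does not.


This is a faithful refactor — arithmetic usage differs, but the computed results match everywhere.
As a probe, take x=1, y=-3, z=0: eval_a runs u=-3, then u=-9, then returns 9; eval_b runs u=-3, then u=-9, then returns 9; both end at 9.
Every one of the 315 inputs gives matching results.
verdict: equivalent


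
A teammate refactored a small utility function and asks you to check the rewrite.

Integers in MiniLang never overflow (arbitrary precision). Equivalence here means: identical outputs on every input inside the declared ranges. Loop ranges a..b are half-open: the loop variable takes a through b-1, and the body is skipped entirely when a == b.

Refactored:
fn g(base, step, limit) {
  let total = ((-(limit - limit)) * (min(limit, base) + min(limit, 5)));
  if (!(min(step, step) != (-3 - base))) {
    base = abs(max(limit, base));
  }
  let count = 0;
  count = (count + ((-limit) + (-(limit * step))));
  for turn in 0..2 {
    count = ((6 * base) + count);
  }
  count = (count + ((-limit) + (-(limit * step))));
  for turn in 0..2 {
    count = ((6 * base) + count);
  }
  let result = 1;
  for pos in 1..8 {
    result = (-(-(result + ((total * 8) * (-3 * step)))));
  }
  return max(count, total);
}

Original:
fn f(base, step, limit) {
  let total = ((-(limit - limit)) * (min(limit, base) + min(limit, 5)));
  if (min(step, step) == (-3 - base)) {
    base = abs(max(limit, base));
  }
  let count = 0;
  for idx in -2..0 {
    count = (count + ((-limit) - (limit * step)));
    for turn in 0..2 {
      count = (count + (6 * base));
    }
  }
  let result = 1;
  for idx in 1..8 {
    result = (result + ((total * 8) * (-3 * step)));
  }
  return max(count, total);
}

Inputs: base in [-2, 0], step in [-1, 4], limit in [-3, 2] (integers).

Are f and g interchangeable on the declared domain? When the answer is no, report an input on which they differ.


Reading the diff, among the changes: constant usage differs, and local variable names differ, and statement counts differ, and arithmetic usage differs, and comparison usage differs, and boolean connective usage differs.
Spot check at base=0, step=2, limit=2 — f: total=0, then (min(step, step) == (-3 - base)) is false, then count=0, then (idx=-2), then count=-6, then (turn=0), then count=-6, then (turn=1), then count=-6, then (idx=-1), then count=-12, then (turn=0), then count=-12, then (turn=1), then count=-12, then result=1, then (idx=1), then result=1, then (idx=2), then result=1, then (idx=3), then result=1, then (idx=4), then result=1, then (idx=5), then result=1, then (idx=6), then result=1, then (idx=7), then result=1, then returns 0. g: total=0, then (!(min(step, step) != (-3 - base))) is false, then count=0, then count=-6, then (turn=0), then count=-6, then (turn=1), then count=-6, then count=-12, then (turn=0), then count=-12, then (turn=1), then count=-12, then result=1, then (pos=1), then result=1, then (pos=2), then result=1, then (pos=3), then result=1, then (pos=4), then result=1, then (pos=5), then result=1, then (pos=6), then result=1, then (pos=7), then result=1, then returns 0. Both give 0.
Sweeping the whole domain (108 inputs) finds no disagreement.
verdict: equivalent


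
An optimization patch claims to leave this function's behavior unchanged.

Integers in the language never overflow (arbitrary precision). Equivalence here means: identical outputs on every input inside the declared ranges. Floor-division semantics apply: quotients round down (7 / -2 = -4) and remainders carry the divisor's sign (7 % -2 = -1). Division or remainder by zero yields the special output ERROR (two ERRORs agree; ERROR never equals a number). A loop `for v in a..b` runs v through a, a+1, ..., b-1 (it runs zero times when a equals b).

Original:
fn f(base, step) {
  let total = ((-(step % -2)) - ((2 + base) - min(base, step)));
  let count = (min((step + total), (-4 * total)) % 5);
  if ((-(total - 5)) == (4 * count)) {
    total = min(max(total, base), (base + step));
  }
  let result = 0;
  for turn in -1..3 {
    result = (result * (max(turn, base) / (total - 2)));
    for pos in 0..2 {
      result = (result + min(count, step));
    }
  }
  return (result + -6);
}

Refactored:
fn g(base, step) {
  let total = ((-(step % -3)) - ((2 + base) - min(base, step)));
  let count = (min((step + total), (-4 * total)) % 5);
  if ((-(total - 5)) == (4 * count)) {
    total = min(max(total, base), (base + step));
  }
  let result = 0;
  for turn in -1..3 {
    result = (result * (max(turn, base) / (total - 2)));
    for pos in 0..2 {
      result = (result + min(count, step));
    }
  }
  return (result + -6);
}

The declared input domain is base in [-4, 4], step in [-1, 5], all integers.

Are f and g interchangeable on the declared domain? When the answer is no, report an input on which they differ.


Run the pair on base=-4, step=2.
f: total = -2; count = 0; ((-(total - 5)) == (4 * count)) -> false; result = 0; [turn=-1]; result = 0; [pos=0]; result = 0; [pos=1]; result = 0; [turn=0]; result = 0; [pos=0]; result = 0; [pos=1]; result = 0; [turn=1]; result = 0; [pos=0]; result = 0; [pos=1]; result = 0; [turn=2]; result = 0; [pos=0]; result = 0; [pos=1]; result = 0; return -6
g: total = -1; count = 1; ((-(total - 5)) == (4 * count)) -> false; result = 0; [turn=-1]; result = 0; [pos=0]; result = 1; [pos=1]; result = 2; [turn=0]; result = 0; [pos=0]; result = 1; [pos=1]; result = 2; [turn=1]; result = -2; [pos=0]; result = -1; [pos=1]; result = 0; [turn=2]; result = 0; [pos=0]; result = 1; [pos=1]; result = 2; return -4
-6 and -4 differ, so these are not the same function on this domain.
verdict: not equivalent; witness: base=-4, step=2


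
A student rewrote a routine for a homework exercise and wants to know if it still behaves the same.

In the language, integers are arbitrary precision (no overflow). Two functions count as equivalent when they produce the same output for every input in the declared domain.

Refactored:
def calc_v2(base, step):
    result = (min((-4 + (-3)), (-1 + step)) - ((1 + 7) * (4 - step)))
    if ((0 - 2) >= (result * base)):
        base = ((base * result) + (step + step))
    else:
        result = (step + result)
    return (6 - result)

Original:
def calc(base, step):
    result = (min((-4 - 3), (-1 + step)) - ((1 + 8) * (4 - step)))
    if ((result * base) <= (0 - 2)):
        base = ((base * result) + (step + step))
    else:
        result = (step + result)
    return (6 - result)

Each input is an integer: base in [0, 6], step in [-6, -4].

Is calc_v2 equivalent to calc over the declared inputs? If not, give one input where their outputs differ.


Consider the input base=0, step=-6.
calc: result = -97; ((result * base) <= (0 - 2)) -> false; result = -103; return 109
calc_v2: result = -87; ((0 - 2) >= (result * base)) -> false; result = -93; return 99
109 and 99 differ, so these are not the same function on this domain.
verdict: not equivalent; witness: base=0, step=-6


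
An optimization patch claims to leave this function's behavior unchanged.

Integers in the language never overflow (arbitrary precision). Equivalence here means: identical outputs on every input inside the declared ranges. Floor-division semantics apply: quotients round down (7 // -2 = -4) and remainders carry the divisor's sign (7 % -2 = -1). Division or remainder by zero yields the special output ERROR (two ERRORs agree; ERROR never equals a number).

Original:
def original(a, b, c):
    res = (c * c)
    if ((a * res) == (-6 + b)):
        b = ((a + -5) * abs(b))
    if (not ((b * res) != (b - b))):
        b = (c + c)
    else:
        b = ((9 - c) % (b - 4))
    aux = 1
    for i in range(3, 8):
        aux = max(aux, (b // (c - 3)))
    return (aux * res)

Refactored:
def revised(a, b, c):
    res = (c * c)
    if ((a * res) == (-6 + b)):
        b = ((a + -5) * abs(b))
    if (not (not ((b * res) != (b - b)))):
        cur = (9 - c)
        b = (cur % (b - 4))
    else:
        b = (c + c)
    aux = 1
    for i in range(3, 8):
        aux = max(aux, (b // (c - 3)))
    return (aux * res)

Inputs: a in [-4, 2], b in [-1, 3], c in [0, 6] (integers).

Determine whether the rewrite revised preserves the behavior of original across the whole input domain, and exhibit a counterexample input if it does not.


Although boolean connective usage differs, plus local variable names differ, plus statement counts differ, 245/245 inputs agree.
verdict: equivalent


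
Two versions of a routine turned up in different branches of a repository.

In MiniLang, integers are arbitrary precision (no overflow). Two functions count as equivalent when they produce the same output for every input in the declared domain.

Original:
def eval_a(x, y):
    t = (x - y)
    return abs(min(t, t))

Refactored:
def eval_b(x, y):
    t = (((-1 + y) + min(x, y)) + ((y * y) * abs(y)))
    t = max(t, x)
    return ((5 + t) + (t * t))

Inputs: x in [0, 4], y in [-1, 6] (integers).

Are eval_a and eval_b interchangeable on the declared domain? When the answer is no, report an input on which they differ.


Consider the input x=0, y=-1.
eval_a: t := 1 | result 1
eval_b: t := -2 | t := 0 | result 5
1 and 5 differ, so these are not the same function on this domain.
verdict: not equivalent; witness: x=0, y=-1


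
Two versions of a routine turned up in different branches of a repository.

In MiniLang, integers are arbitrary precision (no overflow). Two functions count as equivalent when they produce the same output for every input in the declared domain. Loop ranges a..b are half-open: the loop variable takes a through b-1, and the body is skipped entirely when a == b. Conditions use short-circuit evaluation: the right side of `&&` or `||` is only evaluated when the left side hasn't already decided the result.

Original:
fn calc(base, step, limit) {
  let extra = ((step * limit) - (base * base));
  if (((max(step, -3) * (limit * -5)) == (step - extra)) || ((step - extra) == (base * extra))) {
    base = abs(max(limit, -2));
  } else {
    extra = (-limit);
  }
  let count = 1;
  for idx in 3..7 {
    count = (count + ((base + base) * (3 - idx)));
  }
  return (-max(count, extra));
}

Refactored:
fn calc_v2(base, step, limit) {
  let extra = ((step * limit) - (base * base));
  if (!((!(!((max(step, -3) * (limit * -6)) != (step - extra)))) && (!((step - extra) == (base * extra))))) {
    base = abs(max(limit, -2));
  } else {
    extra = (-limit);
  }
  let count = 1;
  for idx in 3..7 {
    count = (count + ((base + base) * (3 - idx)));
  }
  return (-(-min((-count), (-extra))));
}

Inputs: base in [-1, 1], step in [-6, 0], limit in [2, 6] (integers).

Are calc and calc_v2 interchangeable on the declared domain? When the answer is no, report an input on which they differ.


The one real change (`-5` became `-6`) has no effect anywhere in the declared ranges.
Tracing base=0, step=-5, limit=2: calc: extra = -10; (((max(step, -3) * (limit * -5)) == (step - extra)) || ((step - extra) == (base * extra))) -> false; extra = -2; count = 1; [idx=3]; count = 1; [idx=4]; count = 1; [idx=5]; count = 1; [idx=6]; count = 1; return -1 | calc_v2: extra = -10; (!((!(!((max(step, -3) * (limit * -6)) != (step - extra)))) && (!((step - extra) == (base * extra))))) -> false; extra = -2; count = 1; [idx=3]; count = 1; [idx=4]; count = 1; [idx=5]; count = 1; [idx=6]; count = 1; return -1 — matching result -1.
An exhaustive pass over the 105 declared inputs shows identical outputs.
verdict: equivalent


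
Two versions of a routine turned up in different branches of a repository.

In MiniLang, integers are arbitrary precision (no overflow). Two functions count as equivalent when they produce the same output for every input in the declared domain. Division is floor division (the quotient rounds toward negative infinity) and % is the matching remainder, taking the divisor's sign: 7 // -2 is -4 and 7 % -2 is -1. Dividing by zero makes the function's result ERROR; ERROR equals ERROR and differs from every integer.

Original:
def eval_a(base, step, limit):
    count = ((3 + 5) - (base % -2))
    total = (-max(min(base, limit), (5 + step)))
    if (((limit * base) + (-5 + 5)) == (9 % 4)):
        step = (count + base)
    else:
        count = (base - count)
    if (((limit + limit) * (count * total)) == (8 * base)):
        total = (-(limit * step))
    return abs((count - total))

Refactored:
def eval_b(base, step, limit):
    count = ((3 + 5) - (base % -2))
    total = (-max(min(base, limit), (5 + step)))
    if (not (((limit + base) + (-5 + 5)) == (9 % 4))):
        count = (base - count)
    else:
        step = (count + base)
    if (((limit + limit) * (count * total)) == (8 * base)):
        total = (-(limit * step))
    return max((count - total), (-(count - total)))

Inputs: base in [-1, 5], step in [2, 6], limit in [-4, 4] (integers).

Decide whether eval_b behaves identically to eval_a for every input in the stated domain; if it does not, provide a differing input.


There is a counterexample at base=-1, step=2, limit=-1: 16 on one side, 3 on the other.
eval_a: count=9, then total=-7, then (((limit * base) + (-5 + 5)) == (9 % 4)) is true, then step=8, then (((limit + limit) * (count * total)) == (8 * base)) is false, then returns 16
eval_b: count=9, then total=-7, then (not (((limit + base) + (-5 + 5)) == (9 % 4))) is true, then count=-10, then (((limit + limit) * (count * total)) == (8 * base)) is false, then returns 3
verdict: not equivalent; witness: base=-1, step=2, limit=-1


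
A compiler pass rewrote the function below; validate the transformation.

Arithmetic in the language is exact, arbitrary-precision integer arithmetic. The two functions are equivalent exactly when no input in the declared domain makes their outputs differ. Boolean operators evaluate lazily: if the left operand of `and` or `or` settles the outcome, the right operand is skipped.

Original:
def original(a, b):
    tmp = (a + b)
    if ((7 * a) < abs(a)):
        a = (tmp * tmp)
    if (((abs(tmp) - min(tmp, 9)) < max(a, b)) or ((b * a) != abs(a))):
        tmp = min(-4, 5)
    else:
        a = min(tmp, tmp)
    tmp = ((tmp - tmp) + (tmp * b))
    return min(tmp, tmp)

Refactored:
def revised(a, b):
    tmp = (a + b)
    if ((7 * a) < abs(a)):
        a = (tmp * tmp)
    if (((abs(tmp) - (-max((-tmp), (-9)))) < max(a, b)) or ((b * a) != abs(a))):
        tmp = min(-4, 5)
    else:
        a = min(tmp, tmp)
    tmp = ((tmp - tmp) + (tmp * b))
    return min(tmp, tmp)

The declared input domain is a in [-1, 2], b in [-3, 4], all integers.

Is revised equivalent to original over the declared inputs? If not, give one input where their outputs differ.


Behavior is preserved: although min/max/abs usage differs, the outputs never diverge.
One worked example (a=2, b=4) — original: tmp = 6; ((7 * a) < abs(a)) -> false; (((abs(tmp) - min(tmp, 9)) < max(a, b)) or ((b * a) != abs(a))) -> true; tmp = -4; tmp = -16; return -16; revised: tmp = 6; ((7 * a) < abs(a)) -> false; (((abs(tmp) - (-max((-tmp), (-9)))) < max(a, b)) or ((b * a) != abs(a))) -> true; tmp = -4; tmp = -16; return -16; agreement on -16.
Checked all 32 inputs in the declared domain: the outputs agree on every one.
verdict: equivalent


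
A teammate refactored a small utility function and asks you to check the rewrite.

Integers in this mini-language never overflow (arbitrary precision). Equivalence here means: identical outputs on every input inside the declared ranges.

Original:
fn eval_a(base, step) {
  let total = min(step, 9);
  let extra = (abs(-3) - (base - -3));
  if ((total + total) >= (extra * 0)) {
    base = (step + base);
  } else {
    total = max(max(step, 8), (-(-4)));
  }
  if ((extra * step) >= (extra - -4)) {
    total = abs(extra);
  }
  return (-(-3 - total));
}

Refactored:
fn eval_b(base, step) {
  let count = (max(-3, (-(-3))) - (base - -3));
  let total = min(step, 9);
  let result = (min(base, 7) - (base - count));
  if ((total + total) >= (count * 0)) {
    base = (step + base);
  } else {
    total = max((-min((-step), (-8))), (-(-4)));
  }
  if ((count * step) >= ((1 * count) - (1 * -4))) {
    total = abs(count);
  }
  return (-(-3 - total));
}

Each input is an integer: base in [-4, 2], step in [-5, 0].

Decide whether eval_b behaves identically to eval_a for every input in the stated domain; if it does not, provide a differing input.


This is a faithful refactor — min/max/abs usage differs; local variable names differ; arithmetic usage differs; statement counts differ; constant usage differs, but the computed results match everywhere.
One worked example (base=-4, step=-1) — eval_a: total becomes -1; next extra becomes 4; next ((total + total) >= (extra * 0)) evaluates to false; next total becomes 8; next ((extra * step) >= (extra - -4)) evaluates to false; next final value 11; eval_b: count becomes 4; next total becomes -1; next result becomes 4; next ((total + total) >= (count * 0)) evaluates to false; next total becomes 8; next ((count * step) >= ((1 * count) - (1 * -4))) evaluates to false; next final value 11; agreement on 11.
Across all 42 domain points the two functions coincide.
verdict: equivalent
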